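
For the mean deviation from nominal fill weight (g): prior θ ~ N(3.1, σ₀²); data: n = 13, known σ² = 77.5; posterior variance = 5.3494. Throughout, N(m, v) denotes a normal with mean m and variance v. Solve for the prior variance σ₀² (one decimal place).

σ₀² = 52.1

Posterior precision equals prior precision plus data precision: 1/σ_n² = 1/σ₀² + n/σ².
So 1/σ₀² = 1/5.3494 − 13/77.5 = 0.186937 − 0.167742 = 0.019195.
Hence σ₀² = 1/0.019195 ≈ 52.1.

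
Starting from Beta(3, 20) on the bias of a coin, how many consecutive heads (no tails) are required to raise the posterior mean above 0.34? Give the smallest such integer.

After k heads and 0 tails the posterior is Beta(3+k, 20), with mean (3+k)/(3+20+k).
Set (3+k)/(23+k) > 0.34 and solve: k > (0.34·23 − 3)/(1 − 0.34) = 7.303.
The smallest integer exceeding 7.303 is 8.

k = 8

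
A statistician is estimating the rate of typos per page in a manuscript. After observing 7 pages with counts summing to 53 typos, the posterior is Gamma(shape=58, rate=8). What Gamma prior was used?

Gamma(shape=5, rate=1)

A Gamma(α, β) prior (rate parametrization) on a Poisson rate with n observations summing to S gives posterior Gamma(α+S, β+n).
So α = 58 − 53 = 5 and β = 8 − 7 = 1.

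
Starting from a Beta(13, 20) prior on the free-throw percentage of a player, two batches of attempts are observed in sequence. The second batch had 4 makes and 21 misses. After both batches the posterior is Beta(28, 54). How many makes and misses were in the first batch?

11 makes and 13 misses

Because Beta–binomial updating is additive in the counts, the combined data contributed (α_post−α_prior, β_post−β_prior) successes and failures.
Total across both batches: 28−13=15 makes, 54−20=34 misses.
Subtract the second batch: 15−4=11 makes and 34−21=13 misses.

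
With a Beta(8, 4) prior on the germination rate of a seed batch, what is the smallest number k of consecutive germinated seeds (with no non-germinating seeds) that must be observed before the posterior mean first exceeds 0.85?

k = 15

After k germinated seeds and 0 non-germinating seeds the posterior is Beta(8+k, 4), with mean (8+k)/(8+4+k).
Set (8+k)/(12+k) > 0.85 and solve: k > (0.85·12 − 8)/(1 − 0.85) = 14.667.
The smallest integer exceeding 14.667 is 15, and checking k=15: (23)/(27) = 0.8519 > 0.85.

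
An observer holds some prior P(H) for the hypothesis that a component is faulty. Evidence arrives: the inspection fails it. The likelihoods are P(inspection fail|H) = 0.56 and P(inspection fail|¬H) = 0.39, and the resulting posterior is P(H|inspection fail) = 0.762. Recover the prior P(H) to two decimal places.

P(H) = 0.69

In odds form, posterior odds = prior odds × likelihood ratio, so prior odds = posterior odds ÷ LR.
Posterior odds = 0.762/(1−0.762) = 3.2017. LR = 0.56/0.39 = 1.4359.
Prior odds = 3.2017/1.4359 = 2.2298, so P(H) = 2.2298/(1+2.2298) ≈ 0.69.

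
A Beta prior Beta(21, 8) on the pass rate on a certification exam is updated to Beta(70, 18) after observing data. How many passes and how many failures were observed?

49 passes and 10 failures

A Beta(a, b) prior with s successes and f failures in binomial data gives a Beta(a+s, b+f) posterior.
So s = 70 − 21 = 49 and f = 18 − 8 = 10.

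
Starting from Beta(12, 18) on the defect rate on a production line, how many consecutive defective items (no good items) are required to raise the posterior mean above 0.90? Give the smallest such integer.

k = 151

After k defective items and 0 good items the posterior is Beta(12+k, 18), with mean (12+k)/(12+18+k).
Set (12+k)/(30+k) > 0.90 and solve: k > (0.90·30 − 12)/(1 − 0.90) = 150.000.
The smallest integer exceeding 150.000 is 151.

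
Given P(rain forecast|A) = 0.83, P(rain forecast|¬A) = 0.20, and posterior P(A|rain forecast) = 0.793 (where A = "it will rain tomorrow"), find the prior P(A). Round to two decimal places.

P(A) = 0.48

In odds form, posterior odds = prior odds × likelihood ratio, so prior odds = posterior odds ÷ LR.
Posterior odds = 0.793/(1−0.793) = 3.8309. LR = 0.83/0.20 = 4.1500.
Prior odds = 3.8309/4.1500 = 0.9231, so P(A) = 0.9231/(1+0.9231) ≈ 0.48.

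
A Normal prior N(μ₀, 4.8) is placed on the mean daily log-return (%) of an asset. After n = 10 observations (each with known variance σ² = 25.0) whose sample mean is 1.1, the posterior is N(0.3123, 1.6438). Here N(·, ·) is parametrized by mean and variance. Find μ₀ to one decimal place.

With known observation variance, the Normal–Normal posterior has precision τ_n = τ₀ + n/σ² and mean μ_n = (τ₀μ₀ + (n/σ²)x̄)/τ_n.
Here τ₀ = 1/4.8 = 0.208333 and τ_data = 10/25.0 = 0.400000, so τ_n = 0.608333.
Rearranging for μ₀: μ₀ = (μ_n·τ_n − τ_data·x̄)/τ₀ = (0.3123·0.608333 − 0.400000·1.1) / 0.208333 = -0.250018/0.208333 ≈ -1.2.

μ₀ = -1.2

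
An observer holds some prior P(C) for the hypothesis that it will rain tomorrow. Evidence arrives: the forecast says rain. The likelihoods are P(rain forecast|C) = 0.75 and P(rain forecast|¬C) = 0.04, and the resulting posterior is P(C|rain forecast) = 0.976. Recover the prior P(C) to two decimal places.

In odds form, posterior odds = prior odds × likelihood ratio, so prior odds = posterior odds ÷ LR.
Posterior odds = 0.976/(1−0.976) = 40.6667. LR = 0.75/0.04 = 18.7500.
Prior odds = 40.6667/18.7500 = 2.1689, so P(C) = 2.1689/(1+2.1689) ≈ 0.68.

P(C) = 0.68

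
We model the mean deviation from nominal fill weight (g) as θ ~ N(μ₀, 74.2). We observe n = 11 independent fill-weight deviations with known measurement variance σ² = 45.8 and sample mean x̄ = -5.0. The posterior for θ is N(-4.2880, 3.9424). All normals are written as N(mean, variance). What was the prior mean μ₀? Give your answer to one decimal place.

μ₀ = 8.4

The posterior mean is a precision-weighted average: μ_n = (τ₀μ₀ + τ_data·x̄)/(τ₀+τ_data), with τ₀=1/σ₀² and τ_data=n/σ².
Here τ₀ = 1/74.2 = 0.013477 and τ_data = 11/45.8 = 0.240175, so τ_n = 0.253652.
Rearranging for μ₀: μ₀ = (μ_n·τ_n − τ_data·x̄)/τ₀ = (-4.2880·0.253652 − 0.240175·-5.0) / 0.013477 = 0.113215/0.013477 ≈ 8.4.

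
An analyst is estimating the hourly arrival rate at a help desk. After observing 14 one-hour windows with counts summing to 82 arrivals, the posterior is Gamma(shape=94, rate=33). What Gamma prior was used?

Gamma(shape=12, rate=19)

A Gamma(α, β) prior (rate parametrization) on a Poisson rate with n observations summing to S gives posterior Gamma(α+S, β+n).
So α = 94 − 82 = 12 and β = 33 − 14 = 19.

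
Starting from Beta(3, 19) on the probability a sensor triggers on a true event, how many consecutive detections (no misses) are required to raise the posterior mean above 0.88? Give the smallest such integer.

k = 137

After k detections and 0 misses the posterior is Beta(3+k, 19), with mean (3+k)/(3+19+k).
Set (3+k)/(22+k) > 0.88 and solve: k > (0.88·22 − 3)/(1 − 0.88) = 136.333.
The smallest integer exceeding 136.333 is 137.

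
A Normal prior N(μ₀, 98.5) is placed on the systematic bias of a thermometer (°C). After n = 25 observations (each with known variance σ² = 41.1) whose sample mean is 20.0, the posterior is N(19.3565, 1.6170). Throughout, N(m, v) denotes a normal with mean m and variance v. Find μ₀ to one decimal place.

μ₀ = -19.2

The posterior mean is a precision-weighted average: μ_n = (τ₀μ₀ + τ_data·x̄)/(τ₀+τ_data), with τ₀=1/σ₀² and τ_data=n/σ².
Here τ₀ = 1/98.5 = 0.010152 and τ_data = 25/41.1 = 0.608273, so τ_n = 0.618425.
Rearranging for μ₀: μ₀ = (μ_n·τ_n − τ_data·x̄)/τ₀ = (19.3565·0.618425 − 0.608273·20.0) / 0.010152 = -0.194916/0.010152 ≈ -19.2.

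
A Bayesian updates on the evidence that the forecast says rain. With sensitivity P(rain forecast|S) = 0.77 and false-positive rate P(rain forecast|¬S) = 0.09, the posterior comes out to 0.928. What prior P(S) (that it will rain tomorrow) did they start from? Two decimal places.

P(S) = 0.60

Bayes' rule in odds form gives O(S|E) = O(S)·[P(E|S)/P(E|¬S)], hence O(S) = O(S|E)/LR.
Posterior odds = 0.928/(1−0.928) = 12.8889. LR = 0.77/0.09 = 8.5556.
Prior odds = 12.8889/8.5556 = 1.5065, so P(S) = 1.5065/(1+1.5065) ≈ 0.60.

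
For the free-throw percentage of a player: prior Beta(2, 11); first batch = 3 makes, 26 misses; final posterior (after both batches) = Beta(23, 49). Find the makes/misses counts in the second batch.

Because Beta–binomial updating is additive in the counts, the combined data contributed (α_post−α_prior, β_post−β_prior) successes and failures.
Total across both batches: 23−2=21 makes, 49−11=38 misses.
Subtract the first batch: 21−3=18 makes and 38−26=12 misses.

18 makes and 12 misses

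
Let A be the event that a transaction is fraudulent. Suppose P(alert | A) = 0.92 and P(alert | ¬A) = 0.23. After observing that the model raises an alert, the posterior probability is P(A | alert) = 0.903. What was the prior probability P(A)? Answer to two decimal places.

P(A) = 0.70

In odds form, posterior odds = prior odds × likelihood ratio, so prior odds = posterior odds ÷ LR.
Posterior odds = 0.903/(1−0.903) = 9.3093. LR = 0.92/0.23 = 4.0000.
Prior odds = 9.3093/4.0000 = 2.3273, so P(A) = 2.3273/(1+2.3273) ≈ 0.70.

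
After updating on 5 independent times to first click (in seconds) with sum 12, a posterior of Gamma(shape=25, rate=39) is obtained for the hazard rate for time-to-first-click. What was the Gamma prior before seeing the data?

Gamma(shape=20, rate=27)

Gamma–exponential conjugacy: posterior shape = α + n, posterior rate = β + Σtᵢ.
So α = 25 − 5 = 20 and β = 39 − 12 = 27.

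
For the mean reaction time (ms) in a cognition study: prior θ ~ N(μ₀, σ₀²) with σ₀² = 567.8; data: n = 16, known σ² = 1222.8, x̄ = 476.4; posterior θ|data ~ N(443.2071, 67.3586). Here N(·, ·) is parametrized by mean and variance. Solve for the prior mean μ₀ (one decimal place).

μ₀ = 196.6

The posterior mean is a precision-weighted average: μ_n = (τ₀μ₀ + τ_data·x̄)/(τ₀+τ_data), with τ₀=1/σ₀² and τ_data=n/σ².
Here τ₀ = 1/567.8 = 0.001761 and τ_data = 16/1222.8 = 0.013085, so τ_n = 0.014846.
Rearranging for μ₀: μ₀ = (μ_n·τ_n − τ_data·x̄)/τ₀ = (443.2071·0.014846 − 0.013085·476.4) / 0.001761 = 0.346159/0.001761 ≈ 196.6.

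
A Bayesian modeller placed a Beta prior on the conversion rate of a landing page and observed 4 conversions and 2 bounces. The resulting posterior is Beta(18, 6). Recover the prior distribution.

Beta(14, 4)

Under Beta–binomial conjugacy the posterior parameters are (a+s, b+f).
Subtract the data counts: 18−4=14, 6−2=4.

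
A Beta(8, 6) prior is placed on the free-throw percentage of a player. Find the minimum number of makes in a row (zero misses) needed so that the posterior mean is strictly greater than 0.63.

k = 3

After k makes and 0 misses the posterior is Beta(8+k, 6), with mean (8+k)/(8+6+k).
Set (8+k)/(14+k) > 0.63 and solve: k > (0.63·14 − 8)/(1 − 0.63) = 2.216.
The smallest integer exceeding 2.216 is 3, and checking k=3: (11)/(17) = 0.6471 > 0.63.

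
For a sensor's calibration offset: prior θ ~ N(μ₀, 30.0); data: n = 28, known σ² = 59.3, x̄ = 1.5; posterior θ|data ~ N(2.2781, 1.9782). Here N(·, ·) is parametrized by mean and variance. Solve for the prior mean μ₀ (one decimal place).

μ₀ = 13.3

The posterior mean is a precision-weighted average: μ_n = (τ₀μ₀ + τ_data·x̄)/(τ₀+τ_data), with τ₀=1/σ₀² and τ_data=n/σ².
Here τ₀ = 1/30.0 = 0.033333 and τ_data = 28/59.3 = 0.472175, so τ_n = 0.505508.
Rearranging for μ₀: μ₀ = (μ_n·τ_n − τ_data·x̄)/τ₀ = (2.2781·0.505508 − 0.472175·1.5) / 0.033333 = 0.443335/0.033333 ≈ 13.3.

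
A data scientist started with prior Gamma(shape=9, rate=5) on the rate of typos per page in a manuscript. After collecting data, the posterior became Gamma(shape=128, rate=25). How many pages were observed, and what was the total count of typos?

n = 20 pages with total 119 typos

A Gamma(α, β) prior (rate parametrization) on a Poisson rate with n observations summing to S gives posterior Gamma(α+S, β+n).
Matching: Σxᵢ = 128 − 9 = 119 and n = 25 − 5 = 20.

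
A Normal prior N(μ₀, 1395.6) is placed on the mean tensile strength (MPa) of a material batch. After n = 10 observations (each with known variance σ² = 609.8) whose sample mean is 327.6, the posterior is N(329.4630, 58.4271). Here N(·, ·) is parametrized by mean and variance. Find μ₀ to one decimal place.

μ₀ = 372.1

With known observation variance, the Normal–Normal posterior has precision τ_n = τ₀ + n/σ² and mean μ_n = (τ₀μ₀ + (n/σ²)x̄)/τ_n.
Here τ₀ = 1/1395.6 = 0.000717 and τ_data = 10/609.8 = 0.016399, so τ_n = 0.017116.
Rearranging for μ₀: μ₀ = (μ_n·τ_n − τ_data·x̄)/τ₀ = (329.4630·0.017116 − 0.016399·327.6) / 0.000717 = 0.266776/0.000717 ≈ 372.1.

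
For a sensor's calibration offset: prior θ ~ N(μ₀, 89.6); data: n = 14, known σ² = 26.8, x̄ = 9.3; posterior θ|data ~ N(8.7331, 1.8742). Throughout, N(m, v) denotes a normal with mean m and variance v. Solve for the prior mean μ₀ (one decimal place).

μ₀ = -17.8

With known observation variance, the Normal–Normal posterior has precision τ_n = τ₀ + n/σ² and mean μ_n = (τ₀μ₀ + (n/σ²)x̄)/τ_n.
Here τ₀ = 1/89.6 = 0.011161 and τ_data = 14/26.8 = 0.522388, so τ_n = 0.533549.
Rearranging for μ₀: μ₀ = (μ_n·τ_n − τ_data·x̄)/τ₀ = (8.7331·0.533549 − 0.522388·9.3) / 0.011161 = -0.198672/0.011161 ≈ -17.8.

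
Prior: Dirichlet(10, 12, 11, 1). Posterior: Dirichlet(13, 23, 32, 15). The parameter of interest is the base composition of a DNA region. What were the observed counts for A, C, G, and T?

counts (3, 11, 21, 14)

For a Dirichlet(α) prior with multinomial counts c, the posterior is Dirichlet(α + c) componentwise.
Counts are posterior − prior componentwise: 13−10=3, 23−12=11, 32−11=21, 15−1=14.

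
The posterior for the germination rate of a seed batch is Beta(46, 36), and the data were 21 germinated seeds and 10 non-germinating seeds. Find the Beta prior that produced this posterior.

Beta is conjugate to the binomial likelihood: posterior = Beta(α+s, β+f).
Subtract the data counts: 46−21=25, 36−10=26.

Beta(25, 26)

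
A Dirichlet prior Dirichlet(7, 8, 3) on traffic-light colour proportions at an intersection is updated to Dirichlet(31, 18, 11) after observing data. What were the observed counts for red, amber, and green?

counts (24, 10, 8)

For a Dirichlet(α) prior with multinomial counts c, the posterior is Dirichlet(α + c) componentwise.
Counts are posterior − prior componentwise: 31−7=24, 18−8=10, 11−3=8.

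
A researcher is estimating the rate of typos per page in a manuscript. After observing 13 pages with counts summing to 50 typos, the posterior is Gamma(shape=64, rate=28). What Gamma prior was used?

Gamma(shape=14, rate=15)

Gamma–Poisson conjugacy: posterior shape = α + Σxᵢ, posterior rate = β + n.
So α = 64 − 50 = 14 and β = 28 − 13 = 15.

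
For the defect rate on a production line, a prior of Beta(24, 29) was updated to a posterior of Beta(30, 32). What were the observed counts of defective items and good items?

6 defective items and 3 good items

A Beta(a, b) prior with s successes and f failures in binomial data gives a Beta(a+s, b+f) posterior.
So s = 30 − 24 = 6 and f = 32 − 29 = 3.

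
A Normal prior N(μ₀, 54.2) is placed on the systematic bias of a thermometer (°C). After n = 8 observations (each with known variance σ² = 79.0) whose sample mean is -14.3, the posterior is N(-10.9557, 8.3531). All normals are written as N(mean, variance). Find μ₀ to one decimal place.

μ₀ = 7.4

The posterior mean is a precision-weighted average: μ_n = (τ₀μ₀ + τ_data·x̄)/(τ₀+τ_data), with τ₀=1/σ₀² and τ_data=n/σ².
Here τ₀ = 1/54.2 = 0.018450 and τ_data = 8/79.0 = 0.101266, so τ_n = 0.119716.
Rearranging for μ₀: μ₀ = (μ_n·τ_n − τ_data·x̄)/τ₀ = (-10.9557·0.119716 − 0.101266·-14.3) / 0.018450 = 0.136531/0.018450 ≈ 7.4.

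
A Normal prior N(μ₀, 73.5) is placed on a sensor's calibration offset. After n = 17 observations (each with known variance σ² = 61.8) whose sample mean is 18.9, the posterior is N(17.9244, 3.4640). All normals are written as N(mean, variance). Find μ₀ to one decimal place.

μ₀ = -1.8

With known observation variance, the Normal–Normal posterior has precision τ_n = τ₀ + n/σ² and mean μ_n = (τ₀μ₀ + (n/σ²)x̄)/τ_n.
Here τ₀ = 1/73.5 = 0.013605 and τ_data = 17/61.8 = 0.275081, so τ_n = 0.288686.
Rearranging for μ₀: μ₀ = (μ_n·τ_n − τ_data·x̄)/τ₀ = (17.9244·0.288686 − 0.275081·18.9) / 0.013605 = -0.024508/0.013605 ≈ -1.8.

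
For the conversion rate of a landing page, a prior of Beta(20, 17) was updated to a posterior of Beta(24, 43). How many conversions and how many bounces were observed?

4 conversions and 26 bounces

Beta is conjugate to the binomial likelihood: posterior = Beta(α+s, β+f).
So s = 24 − 20 = 4 and f = 43 − 17 = 26.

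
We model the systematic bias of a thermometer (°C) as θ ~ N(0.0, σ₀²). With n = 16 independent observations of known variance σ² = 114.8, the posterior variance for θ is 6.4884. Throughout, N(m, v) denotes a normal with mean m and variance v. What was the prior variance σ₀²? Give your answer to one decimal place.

Posterior precision equals prior precision plus data precision: 1/σ_n² = 1/σ₀² + n/σ².
So 1/σ₀² = 1/6.4884 − 16/114.8 = 0.154121 − 0.139373 = 0.014748.
Hence σ₀² = 1/0.014748 ≈ 67.8.

σ₀² = 67.8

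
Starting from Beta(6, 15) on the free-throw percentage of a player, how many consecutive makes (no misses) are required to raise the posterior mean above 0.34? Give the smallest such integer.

k = 2

After k makes and 0 misses the posterior is Beta(6+k, 15), with mean (6+k)/(6+15+k).
Set (6+k)/(21+k) > 0.34 and solve: k > (0.34·21 − 6)/(1 − 0.34) = 1.727.
The smallest integer exceeding 1.727 is 2, and checking k=2: (8)/(23) = 0.3478 > 0.34.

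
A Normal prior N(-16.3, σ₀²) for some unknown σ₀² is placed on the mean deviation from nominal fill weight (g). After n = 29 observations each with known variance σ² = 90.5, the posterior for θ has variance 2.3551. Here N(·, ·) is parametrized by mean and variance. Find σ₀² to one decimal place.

σ₀² = 9.6

Posterior precision equals prior precision plus data precision: 1/σ_n² = 1/σ₀² + n/σ².
So 1/σ₀² = 1/2.3551 − 29/90.5 = 0.424610 − 0.320442 = 0.104168.
Hence σ₀² = 1/0.104168 ≈ 9.6.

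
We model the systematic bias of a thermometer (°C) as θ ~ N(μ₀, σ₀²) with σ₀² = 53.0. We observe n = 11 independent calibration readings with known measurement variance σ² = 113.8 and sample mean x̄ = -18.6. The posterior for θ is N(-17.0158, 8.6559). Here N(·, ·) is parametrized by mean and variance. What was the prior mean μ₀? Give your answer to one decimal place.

With known observation variance, the Normal–Normal posterior has precision τ_n = τ₀ + n/σ² and mean μ_n = (τ₀μ₀ + (n/σ²)x̄)/τ_n.
Here τ₀ = 1/53.0 = 0.018868 and τ_data = 11/113.8 = 0.096661, so τ_n = 0.115529.
Rearranging for μ₀: μ₀ = (μ_n·τ_n − τ_data·x̄)/τ₀ = (-17.0158·0.115529 − 0.096661·-18.6) / 0.018868 = -0.167924/0.018868 ≈ -8.9.

μ₀ = -8.9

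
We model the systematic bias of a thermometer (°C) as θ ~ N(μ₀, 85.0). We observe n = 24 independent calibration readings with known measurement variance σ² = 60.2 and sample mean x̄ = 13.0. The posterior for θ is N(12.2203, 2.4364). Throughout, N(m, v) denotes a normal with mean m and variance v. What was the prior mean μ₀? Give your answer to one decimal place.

With known observation variance, the Normal–Normal posterior has precision τ_n = τ₀ + n/σ² and mean μ_n = (τ₀μ₀ + (n/σ²)x̄)/τ_n.
Here τ₀ = 1/85.0 = 0.011765 and τ_data = 24/60.2 = 0.398671, so τ_n = 0.410436.
Rearranging for μ₀: μ₀ = (μ_n·τ_n − τ_data·x̄)/τ₀ = (12.2203·0.410436 − 0.398671·13.0) / 0.011765 = -0.167072/0.011765 ≈ -14.2.

μ₀ = -14.2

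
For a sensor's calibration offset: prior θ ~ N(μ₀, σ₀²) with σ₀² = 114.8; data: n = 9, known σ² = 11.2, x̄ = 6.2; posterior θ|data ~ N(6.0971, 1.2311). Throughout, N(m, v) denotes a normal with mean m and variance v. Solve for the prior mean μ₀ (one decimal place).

With known observation variance, the Normal–Normal posterior has precision τ_n = τ₀ + n/σ² and mean μ_n = (τ₀μ₀ + (n/σ²)x̄)/τ_n.
Here τ₀ = 1/114.8 = 0.008711 and τ_data = 9/11.2 = 0.803571, so τ_n = 0.812282.
Rearranging for μ₀: μ₀ = (μ_n·τ_n − τ_data·x̄)/τ₀ = (6.0971·0.812282 − 0.803571·6.2) / 0.008711 = -0.029576/0.008711 ≈ -3.4.

μ₀ = -3.4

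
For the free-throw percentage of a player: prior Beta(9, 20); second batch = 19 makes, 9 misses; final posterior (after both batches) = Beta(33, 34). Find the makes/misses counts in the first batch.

Sequential conjugate updates are equivalent to a single update on the pooled data, so total successes = posterior α − prior α and total failures = posterior β − prior β.
Total across both batches: 33−9=24 makes, 34−20=14 misses.
Subtract the second batch: 24−19=5 makes and 14−9=5 misses.

5 makes and 5 misses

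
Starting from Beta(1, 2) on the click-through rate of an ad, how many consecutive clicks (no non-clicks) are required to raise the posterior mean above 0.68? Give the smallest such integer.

k = 4

After k clicks and 0 non-clicks the posterior is Beta(1+k, 2), with mean (1+k)/(1+2+k).
Set (1+k)/(3+k) > 0.68 and solve: k > (0.68·3 − 1)/(1 − 0.68) = 3.250.
The smallest integer exceeding 3.250 is 4, and checking k=4: (5)/(7) = 0.7143 > 0.68.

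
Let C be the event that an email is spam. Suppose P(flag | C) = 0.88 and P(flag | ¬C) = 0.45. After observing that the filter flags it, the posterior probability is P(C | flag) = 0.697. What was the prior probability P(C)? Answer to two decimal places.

Bayes' rule in odds form gives O(C|E) = O(C)·[P(E|C)/P(E|¬C)], hence O(C) = O(C|E)/LR.
Posterior odds = 0.697/(1−0.697) = 2.3003. LR = 0.88/0.45 = 1.9556.
Prior odds = 2.3003/1.9556 = 1.1763, so P(C) = 1.1763/(1+1.1763) ≈ 0.54.

P(C) = 0.54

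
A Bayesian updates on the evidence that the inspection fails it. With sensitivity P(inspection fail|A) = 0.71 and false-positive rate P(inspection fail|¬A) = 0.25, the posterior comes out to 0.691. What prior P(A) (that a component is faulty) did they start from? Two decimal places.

P(A) = 0.44

In odds form, posterior odds = prior odds × likelihood ratio, so prior odds = posterior odds ÷ LR.
Posterior odds = 0.691/(1−0.691) = 2.2362. LR = 0.71/0.25 = 2.8400.
Prior odds = 2.2362/2.8400 = 0.7874, so P(A) = 0.7874/(1+0.7874) ≈ 0.44.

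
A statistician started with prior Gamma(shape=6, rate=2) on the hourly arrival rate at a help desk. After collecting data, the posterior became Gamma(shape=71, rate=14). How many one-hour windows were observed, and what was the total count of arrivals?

Gamma–Poisson conjugacy: posterior shape = α + Σxᵢ, posterior rate = β + n.
Matching: Σxᵢ = 71 − 6 = 65 and n = 14 − 2 = 12.

n = 12 one-hour windows with total 65 arrivals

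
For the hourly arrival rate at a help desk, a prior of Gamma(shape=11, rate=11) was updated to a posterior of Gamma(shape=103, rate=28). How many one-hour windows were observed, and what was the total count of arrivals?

n = 17 one-hour windows with total 92 arrivals

Gamma–Poisson conjugacy: posterior shape = α + Σxᵢ, posterior rate = β + n.
Matching: Σxᵢ = 103 − 11 = 92 and n = 28 − 11 = 17.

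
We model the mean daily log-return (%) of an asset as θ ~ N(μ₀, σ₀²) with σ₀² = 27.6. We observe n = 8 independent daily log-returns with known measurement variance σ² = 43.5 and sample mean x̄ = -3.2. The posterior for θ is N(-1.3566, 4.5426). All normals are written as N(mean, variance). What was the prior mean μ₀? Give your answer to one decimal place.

μ₀ = 8.0

With known observation variance, the Normal–Normal posterior has precision τ_n = τ₀ + n/σ² and mean μ_n = (τ₀μ₀ + (n/σ²)x̄)/τ_n.
Here τ₀ = 1/27.6 = 0.036232 and τ_data = 8/43.5 = 0.183908, so τ_n = 0.220140.
Rearranging for μ₀: μ₀ = (μ_n·τ_n − τ_data·x̄)/τ₀ = (-1.3566·0.220140 − 0.183908·-3.2) / 0.036232 = 0.289864/0.036232 ≈ 8.0.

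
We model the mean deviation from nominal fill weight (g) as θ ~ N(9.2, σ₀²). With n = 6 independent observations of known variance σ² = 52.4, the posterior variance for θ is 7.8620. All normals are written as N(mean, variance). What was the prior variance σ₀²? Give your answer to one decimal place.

σ₀² = 78.8

Posterior precision equals prior precision plus data precision: 1/σ_n² = 1/σ₀² + n/σ².
So 1/σ₀² = 1/7.8620 − 6/52.4 = 0.127194 − 0.114504 = 0.012690.
Hence σ₀² = 1/0.012690 ≈ 78.8.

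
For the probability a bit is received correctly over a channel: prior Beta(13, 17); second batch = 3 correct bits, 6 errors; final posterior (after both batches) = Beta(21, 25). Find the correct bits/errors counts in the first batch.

5 correct bits and 2 errors

Because Beta–binomial updating is additive in the counts, the combined data contributed (α_post−α_prior, β_post−β_prior) successes and failures.
Total across both batches: 21−13=8 correct bits, 25−17=8 errors.
Subtract the second batch: 8−3=5 correct bits and 8−6=2 errors.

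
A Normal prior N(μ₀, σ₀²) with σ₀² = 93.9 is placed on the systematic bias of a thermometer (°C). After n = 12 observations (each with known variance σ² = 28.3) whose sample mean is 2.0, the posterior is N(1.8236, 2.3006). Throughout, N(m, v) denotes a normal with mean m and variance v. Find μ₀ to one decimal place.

The posterior mean is a precision-weighted average: μ_n = (τ₀μ₀ + τ_data·x̄)/(τ₀+τ_data), with τ₀=1/σ₀² and τ_data=n/σ².
Here τ₀ = 1/93.9 = 0.010650 and τ_data = 12/28.3 = 0.424028, so τ_n = 0.434678.
Rearranging for μ₀: μ₀ = (μ_n·τ_n − τ_data·x̄)/τ₀ = (1.8236·0.434678 − 0.424028·2.0) / 0.010650 = -0.055377/0.010650 ≈ -5.2.

μ₀ = -5.2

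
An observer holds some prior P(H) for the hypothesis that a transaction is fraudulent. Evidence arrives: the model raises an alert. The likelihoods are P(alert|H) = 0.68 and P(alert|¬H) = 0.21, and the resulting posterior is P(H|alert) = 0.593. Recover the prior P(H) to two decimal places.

P(H) = 0.31

Bayes' rule in odds form gives O(H|E) = O(H)·[P(E|H)/P(E|¬H)], hence O(H) = O(H|E)/LR.
Posterior odds = 0.593/(1−0.593) = 1.4570. LR = 0.68/0.21 = 3.2381.
Prior odds = 1.4570/3.2381 = 0.4500, so P(H) = 0.4500/(1+0.4500) ≈ 0.31.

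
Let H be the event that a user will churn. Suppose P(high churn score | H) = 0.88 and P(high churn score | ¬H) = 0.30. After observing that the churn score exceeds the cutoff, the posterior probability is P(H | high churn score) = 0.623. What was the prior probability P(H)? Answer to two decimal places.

Bayes' rule in odds form gives O(H|E) = O(H)·[P(E|H)/P(E|¬H)], hence O(H) = O(H|E)/LR.
Posterior odds = 0.623/(1−0.623) = 1.6525. LR = 0.88/0.30 = 2.9333.
Prior odds = 1.6525/2.9333 = 0.5634, so P(H) = 0.5634/(1+0.5634) ≈ 0.36.

P(H) = 0.36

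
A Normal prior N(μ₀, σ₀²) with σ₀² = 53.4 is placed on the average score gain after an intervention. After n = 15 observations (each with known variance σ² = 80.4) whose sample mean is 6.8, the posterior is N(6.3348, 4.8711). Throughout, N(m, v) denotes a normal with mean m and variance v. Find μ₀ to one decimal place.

With known observation variance, the Normal–Normal posterior has precision τ_n = τ₀ + n/σ² and mean μ_n = (τ₀μ₀ + (n/σ²)x̄)/τ_n.
Here τ₀ = 1/53.4 = 0.018727 and τ_data = 15/80.4 = 0.186567, so τ_n = 0.205294.
Rearranging for μ₀: μ₀ = (μ_n·τ_n − τ_data·x̄)/τ₀ = (6.3348·0.205294 − 0.186567·6.8) / 0.018727 = 0.031841/0.018727 ≈ 1.7.

μ₀ = 1.7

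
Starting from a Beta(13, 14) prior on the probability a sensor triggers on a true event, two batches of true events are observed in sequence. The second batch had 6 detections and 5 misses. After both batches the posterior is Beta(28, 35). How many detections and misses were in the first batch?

Sequential conjugate updates are equivalent to a single update on the pooled data, so total successes = posterior α − prior α and total failures = posterior β − prior β.
Total across both batches: 28−13=15 detections, 35−14=21 misses.
Subtract the second batch: 15−6=9 detections and 21−5=16 misses.

9 detections and 16 misses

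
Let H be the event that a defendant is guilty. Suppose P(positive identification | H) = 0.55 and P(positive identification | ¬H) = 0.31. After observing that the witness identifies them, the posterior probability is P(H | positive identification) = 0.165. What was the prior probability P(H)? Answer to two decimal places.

Bayes' rule in odds form gives O(H|E) = O(H)·[P(E|H)/P(E|¬H)], hence O(H) = O(H|E)/LR.
Posterior odds = 0.165/(1−0.165) = 0.1976. LR = 0.55/0.31 = 1.7742.
Prior odds = 0.1976/1.7742 = 0.1114, so P(H) = 0.1114/(1+0.1114) ≈ 0.10.

P(H) = 0.10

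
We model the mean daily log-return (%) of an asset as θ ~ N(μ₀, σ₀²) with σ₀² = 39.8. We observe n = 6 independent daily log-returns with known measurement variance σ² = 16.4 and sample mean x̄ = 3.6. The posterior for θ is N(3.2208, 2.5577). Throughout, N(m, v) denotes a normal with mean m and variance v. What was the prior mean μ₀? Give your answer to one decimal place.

The posterior mean is a precision-weighted average: μ_n = (τ₀μ₀ + τ_data·x̄)/(τ₀+τ_data), with τ₀=1/σ₀² and τ_data=n/σ².
Here τ₀ = 1/39.8 = 0.025126 and τ_data = 6/16.4 = 0.365854, so τ_n = 0.390980.
Rearranging for μ₀: μ₀ = (μ_n·τ_n − τ_data·x̄)/τ₀ = (3.2208·0.390980 − 0.365854·3.6) / 0.025126 = -0.057806/0.025126 ≈ -2.3.

μ₀ = -2.3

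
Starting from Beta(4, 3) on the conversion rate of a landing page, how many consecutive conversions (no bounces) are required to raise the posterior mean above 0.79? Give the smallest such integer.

After k conversions and 0 bounces the posterior is Beta(4+k, 3), with mean (4+k)/(4+3+k).
Set (4+k)/(7+k) > 0.79 and solve: k > (0.79·7 − 4)/(1 − 0.79) = 7.286.
The smallest integer exceeding 7.286 is 8, and checking k=8: (12)/(15) = 0.8000 > 0.79.

k = 8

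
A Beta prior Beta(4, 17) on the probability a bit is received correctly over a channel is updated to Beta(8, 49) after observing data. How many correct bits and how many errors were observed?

A Beta(α, β) prior with s successes and f failures in binomial data gives a Beta(α+s, β+f) posterior.
So s = 8 − 4 = 4 and f = 49 − 17 = 32.

4 correct bits and 32 errors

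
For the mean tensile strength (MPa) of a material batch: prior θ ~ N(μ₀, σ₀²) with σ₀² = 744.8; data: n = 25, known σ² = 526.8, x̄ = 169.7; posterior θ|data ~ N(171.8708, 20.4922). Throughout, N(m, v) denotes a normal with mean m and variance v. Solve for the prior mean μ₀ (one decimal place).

With known observation variance, the Normal–Normal posterior has precision τ_n = τ₀ + n/σ² and mean μ_n = (τ₀μ₀ + (n/σ²)x̄)/τ_n.
Here τ₀ = 1/744.8 = 0.001343 and τ_data = 25/526.8 = 0.047456, so τ_n = 0.048799.
Rearranging for μ₀: μ₀ = (μ_n·τ_n − τ_data·x̄)/τ₀ = (171.8708·0.048799 − 0.047456·169.7) / 0.001343 = 0.333840/0.001343 ≈ 248.6.

μ₀ = 248.6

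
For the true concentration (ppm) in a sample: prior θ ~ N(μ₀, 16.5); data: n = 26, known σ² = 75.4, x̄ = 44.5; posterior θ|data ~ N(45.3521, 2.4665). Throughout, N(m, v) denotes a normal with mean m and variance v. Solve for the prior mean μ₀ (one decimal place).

The posterior mean is a precision-weighted average: μ_n = (τ₀μ₀ + τ_data·x̄)/(τ₀+τ_data), with τ₀=1/σ₀² and τ_data=n/σ².
Here τ₀ = 1/16.5 = 0.060606 and τ_data = 26/75.4 = 0.344828, so τ_n = 0.405434.
Rearranging for μ₀: μ₀ = (μ_n·τ_n − τ_data·x̄)/τ₀ = (45.3521·0.405434 − 0.344828·44.5) / 0.060606 = 3.042437/0.060606 ≈ 50.2.

μ₀ = 50.2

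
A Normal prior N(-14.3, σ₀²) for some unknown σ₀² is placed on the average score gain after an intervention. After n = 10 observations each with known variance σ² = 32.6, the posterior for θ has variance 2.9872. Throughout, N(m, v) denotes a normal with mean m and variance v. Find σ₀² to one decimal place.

Posterior precision equals prior precision plus data precision: 1/σ_n² = 1/σ₀² + n/σ².
So 1/σ₀² = 1/2.9872 − 10/32.6 = 0.334762 − 0.306748 = 0.028014.
Hence σ₀² = 1/0.028014 ≈ 35.7.

σ₀² = 35.7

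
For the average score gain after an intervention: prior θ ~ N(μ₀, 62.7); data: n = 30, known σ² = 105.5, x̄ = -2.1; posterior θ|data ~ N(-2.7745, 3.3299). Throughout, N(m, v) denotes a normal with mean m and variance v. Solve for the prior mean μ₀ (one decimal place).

The posterior mean is a precision-weighted average: μ_n = (τ₀μ₀ + τ_data·x̄)/(τ₀+τ_data), with τ₀=1/σ₀² and τ_data=n/σ².
Here τ₀ = 1/62.7 = 0.015949 and τ_data = 30/105.5 = 0.284360, so τ_n = 0.300309.
Rearranging for μ₀: μ₀ = (μ_n·τ_n − τ_data·x̄)/τ₀ = (-2.7745·0.300309 − 0.284360·-2.1) / 0.015949 = -0.236051/0.015949 ≈ -14.8.

μ₀ = -14.8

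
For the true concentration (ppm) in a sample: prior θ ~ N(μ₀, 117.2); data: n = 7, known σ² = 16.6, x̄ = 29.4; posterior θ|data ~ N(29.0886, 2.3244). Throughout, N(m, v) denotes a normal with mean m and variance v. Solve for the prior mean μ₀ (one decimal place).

The posterior mean is a precision-weighted average: μ_n = (τ₀μ₀ + τ_data·x̄)/(τ₀+τ_data), with τ₀=1/σ₀² and τ_data=n/σ².
Here τ₀ = 1/117.2 = 0.008532 and τ_data = 7/16.6 = 0.421687, so τ_n = 0.430219.
Rearranging for μ₀: μ₀ = (μ_n·τ_n − τ_data·x̄)/τ₀ = (29.0886·0.430219 − 0.421687·29.4) / 0.008532 = 0.116871/0.008532 ≈ 13.7.

μ₀ = 13.7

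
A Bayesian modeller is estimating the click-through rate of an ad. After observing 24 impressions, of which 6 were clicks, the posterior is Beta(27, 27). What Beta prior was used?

A Beta(α, β) prior with s successes and f failures in binomial data gives a Beta(α+s, β+f) posterior.
Subtract the data counts: 27−6=21, 27−18=9.

Beta(21, 9)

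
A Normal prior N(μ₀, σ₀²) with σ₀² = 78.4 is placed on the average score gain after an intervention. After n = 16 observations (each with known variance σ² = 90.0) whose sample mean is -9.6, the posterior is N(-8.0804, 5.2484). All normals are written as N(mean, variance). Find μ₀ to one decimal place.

μ₀ = 13.1

The posterior mean is a precision-weighted average: μ_n = (τ₀μ₀ + τ_data·x̄)/(τ₀+τ_data), with τ₀=1/σ₀² and τ_data=n/σ².
Here τ₀ = 1/78.4 = 0.012755 and τ_data = 16/90.0 = 0.177778, so τ_n = 0.190533.
Rearranging for μ₀: μ₀ = (μ_n·τ_n − τ_data·x̄)/τ₀ = (-8.0804·0.190533 − 0.177778·-9.6) / 0.012755 = 0.167086/0.012755 ≈ 13.1.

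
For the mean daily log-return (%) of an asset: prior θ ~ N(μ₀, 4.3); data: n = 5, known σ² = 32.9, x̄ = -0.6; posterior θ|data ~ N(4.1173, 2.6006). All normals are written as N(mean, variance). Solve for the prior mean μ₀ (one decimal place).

With known observation variance, the Normal–Normal posterior has precision τ_n = τ₀ + n/σ² and mean μ_n = (τ₀μ₀ + (n/σ²)x̄)/τ_n.
Here τ₀ = 1/4.3 = 0.232558 and τ_data = 5/32.9 = 0.151976, so τ_n = 0.384534.
Rearranging for μ₀: μ₀ = (μ_n·τ_n − τ_data·x̄)/τ₀ = (4.1173·0.384534 − 0.151976·-0.6) / 0.232558 = 1.674427/0.232558 ≈ 7.2.

μ₀ = 7.2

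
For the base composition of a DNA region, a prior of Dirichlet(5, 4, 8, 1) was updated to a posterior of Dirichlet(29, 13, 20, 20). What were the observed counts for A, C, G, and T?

For a Dirichlet(α) prior with multinomial counts c, the posterior is Dirichlet(α + c) componentwise.
Counts are posterior − prior componentwise: 29−5=24, 13−4=9, 20−8=12, 20−1=19.

counts (24, 9, 12, 19)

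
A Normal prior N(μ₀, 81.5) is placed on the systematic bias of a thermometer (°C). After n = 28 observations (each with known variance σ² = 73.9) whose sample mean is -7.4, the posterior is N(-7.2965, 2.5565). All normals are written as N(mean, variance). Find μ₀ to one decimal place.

The posterior mean is a precision-weighted average: μ_n = (τ₀μ₀ + τ_data·x̄)/(τ₀+τ_data), with τ₀=1/σ₀² and τ_data=n/σ².
Here τ₀ = 1/81.5 = 0.012270 and τ_data = 28/73.9 = 0.378890, so τ_n = 0.391160.
Rearranging for μ₀: μ₀ = (μ_n·τ_n − τ_data·x̄)/τ₀ = (-7.2965·0.391160 − 0.378890·-7.4) / 0.012270 = -0.050313/0.012270 ≈ -4.1.

μ₀ = -4.1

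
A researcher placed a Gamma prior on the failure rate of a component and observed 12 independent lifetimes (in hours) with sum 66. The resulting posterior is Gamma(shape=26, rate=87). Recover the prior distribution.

For an exponential likelihood with a Gamma(α, β) prior on the rate, n observations with total T give posterior Gamma(α+n, β+T).
So α = 26 − 12 = 14 and β = 87 − 66 = 21.

Gamma(shape=14, rate=21)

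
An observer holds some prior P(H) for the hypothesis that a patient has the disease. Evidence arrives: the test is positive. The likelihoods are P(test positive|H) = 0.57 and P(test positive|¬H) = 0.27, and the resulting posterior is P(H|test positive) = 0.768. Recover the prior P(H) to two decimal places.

P(H) = 0.61

In odds form, posterior odds = prior odds × likelihood ratio, so prior odds = posterior odds ÷ LR.
Posterior odds = 0.768/(1−0.768) = 3.3103. LR = 0.57/0.27 = 2.1111.
Prior odds = 3.3103/2.1111 = 1.5680, so P(H) = 1.5680/(1+1.5680) ≈ 0.61.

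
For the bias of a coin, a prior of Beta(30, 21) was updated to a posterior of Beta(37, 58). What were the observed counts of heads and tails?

Under Beta–binomial conjugacy the posterior parameters are (a+s, b+f).
Match parameters: s=37−30=7, f=58−21=37.

7 heads and 37 tails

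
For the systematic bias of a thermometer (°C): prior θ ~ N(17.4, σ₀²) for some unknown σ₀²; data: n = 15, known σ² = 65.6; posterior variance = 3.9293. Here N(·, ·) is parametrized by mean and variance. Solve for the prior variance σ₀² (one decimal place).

σ₀² = 38.7

For the Normal–Normal model with known σ², precisions add: τ_n = τ₀ + n/σ².
So 1/σ₀² = 1/3.9293 − 15/65.6 = 0.254498 − 0.228659 = 0.025839.
Hence σ₀² = 1/0.025839 ≈ 38.7.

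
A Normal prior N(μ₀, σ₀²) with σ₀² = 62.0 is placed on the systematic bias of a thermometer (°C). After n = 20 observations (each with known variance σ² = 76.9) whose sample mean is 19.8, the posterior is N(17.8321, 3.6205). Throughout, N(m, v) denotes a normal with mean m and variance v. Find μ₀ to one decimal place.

μ₀ = -13.9

With known observation variance, the Normal–Normal posterior has precision τ_n = τ₀ + n/σ² and mean μ_n = (τ₀μ₀ + (n/σ²)x̄)/τ_n.
Here τ₀ = 1/62.0 = 0.016129 and τ_data = 20/76.9 = 0.260078, so τ_n = 0.276207.
Rearranging for μ₀: μ₀ = (μ_n·τ_n − τ_data·x̄)/τ₀ = (17.8321·0.276207 − 0.260078·19.8) / 0.016129 = -0.224194/0.016129 ≈ -13.9.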